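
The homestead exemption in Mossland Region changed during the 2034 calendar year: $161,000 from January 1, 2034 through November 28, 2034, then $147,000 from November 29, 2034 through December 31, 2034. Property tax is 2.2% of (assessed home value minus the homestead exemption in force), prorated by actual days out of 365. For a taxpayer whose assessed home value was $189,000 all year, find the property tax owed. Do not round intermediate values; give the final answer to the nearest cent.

$643.85

January 1 – November 28, 2034: 332 days, exemption $161,000 → ($189,000 − $161,000) × 2.2% × 332/365 = $560.3068
November 29 – December 31, 2034: 33 days, exemption $147,000 → ($189,000 − $147,000) × 2.2% × 33/365 = $83.5397
Total = $643.8466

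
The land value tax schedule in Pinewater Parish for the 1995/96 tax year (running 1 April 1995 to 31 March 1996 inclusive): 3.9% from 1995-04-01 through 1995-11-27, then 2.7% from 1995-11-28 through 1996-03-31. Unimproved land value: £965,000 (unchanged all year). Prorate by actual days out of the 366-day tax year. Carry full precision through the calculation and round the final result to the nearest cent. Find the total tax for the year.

1995-04-01 to 1995-11-27: 241 days at 3.9% → £965,000 × 3.9% × 241/366 = £24,781.5164
1995-11-28 to 1996-03-31: 125 days at 2.7% → £965,000 × 2.7% × 125/366 = £8,898.5656
Total = £33,680.0820

£33,680.08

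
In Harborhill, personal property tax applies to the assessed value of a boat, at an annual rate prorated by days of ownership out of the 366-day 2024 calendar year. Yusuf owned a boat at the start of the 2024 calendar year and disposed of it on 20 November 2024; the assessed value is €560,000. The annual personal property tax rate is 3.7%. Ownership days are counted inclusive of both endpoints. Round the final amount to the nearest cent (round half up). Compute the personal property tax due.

Days held (1 January – 20 November 2024): 325 out of 366
Tax = €560,000 × 3.7% × 325/366 = €18,398.9071

€18,398.91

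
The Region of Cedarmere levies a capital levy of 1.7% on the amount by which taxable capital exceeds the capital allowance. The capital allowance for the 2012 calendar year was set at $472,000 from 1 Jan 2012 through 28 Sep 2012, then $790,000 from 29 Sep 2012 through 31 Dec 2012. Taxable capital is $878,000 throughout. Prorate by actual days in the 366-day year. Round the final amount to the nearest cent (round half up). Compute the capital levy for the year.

1 Jan – 28 Sep 2012: 272 days, exemption $472,000 → ($878,000 − $472,000) × 1.7% × 272/366 = $5,129.3552
29 Sep – 31 Dec 2012: 94 days, exemption $790,000 → ($878,000 − $790,000) × 1.7% × 94/366 = $384.2186
Total = $5,513.5738

$5,513.57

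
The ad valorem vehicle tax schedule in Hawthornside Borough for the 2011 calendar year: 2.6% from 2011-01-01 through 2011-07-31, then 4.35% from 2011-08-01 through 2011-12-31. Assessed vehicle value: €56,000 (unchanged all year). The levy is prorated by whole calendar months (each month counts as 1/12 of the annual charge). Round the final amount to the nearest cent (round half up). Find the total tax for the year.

€1,864.33

2011-01-01 to 2011-07-31: 7 months at 2.6% → €56,000 × 2.6% × 7/12 = €849.3333
2011-08-01 to 2011-12-31: 5 months at 4.35% → €56,000 × 4.35% × 5/12 = €1,015.0000
Total = €1,864.3333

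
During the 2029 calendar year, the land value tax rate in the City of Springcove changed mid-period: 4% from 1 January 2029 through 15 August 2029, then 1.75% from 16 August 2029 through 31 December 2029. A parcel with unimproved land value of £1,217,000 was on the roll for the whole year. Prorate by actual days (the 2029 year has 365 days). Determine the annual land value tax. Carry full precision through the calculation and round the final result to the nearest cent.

1 January – 15 August 2029: 227 days at 4% → £1,217,000 × 4% × 227/365 = £30,274.9589
16 August – 31 December 2029: 138 days at 1.75% → £1,217,000 × 1.75% × 138/365 = £8,052.2055
Total = £38,327.1644

£38,327.16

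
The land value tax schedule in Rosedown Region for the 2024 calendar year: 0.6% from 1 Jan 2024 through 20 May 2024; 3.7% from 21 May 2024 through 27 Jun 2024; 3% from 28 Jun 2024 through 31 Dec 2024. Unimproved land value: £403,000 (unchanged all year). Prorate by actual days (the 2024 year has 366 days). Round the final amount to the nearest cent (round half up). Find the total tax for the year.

1 Jan – 20 May 2024: 141 days at 0.6% → £403,000 × 0.6% × 141/366 = £931.5246
21 May – 27 Jun 2024: 38 days at 3.7% → £403,000 × 3.7% × 38/366 = £1,548.1366
28 Jun – 31 Dec 2024: 187 days at 3% → £403,000 × 3% × 187/366 = £6,177.1311
Total = £8,656.7923

£8,656.79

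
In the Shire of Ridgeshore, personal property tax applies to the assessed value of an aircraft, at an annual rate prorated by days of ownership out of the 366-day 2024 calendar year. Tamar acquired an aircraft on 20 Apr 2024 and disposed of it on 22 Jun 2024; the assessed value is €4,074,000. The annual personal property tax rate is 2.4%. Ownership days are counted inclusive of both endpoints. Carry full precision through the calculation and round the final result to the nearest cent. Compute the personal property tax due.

Days held (20 Apr – 22 Jun 2024): 64 out of 366
Tax = €4,074,000 × 2.4% × 64/366 = €17,097.4426

€17,097.44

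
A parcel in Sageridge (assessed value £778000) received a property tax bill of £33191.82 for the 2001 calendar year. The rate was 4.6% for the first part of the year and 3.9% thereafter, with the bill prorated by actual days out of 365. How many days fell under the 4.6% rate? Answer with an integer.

191 days

Let d = days at the first rate; then 365 − d days at the second rate.
£778000 × [4.6%·d + 3.9%·(365−d)] / 365 = £33191.82
Solving gives d = 191, so the new rate took effect on July 11, 2001.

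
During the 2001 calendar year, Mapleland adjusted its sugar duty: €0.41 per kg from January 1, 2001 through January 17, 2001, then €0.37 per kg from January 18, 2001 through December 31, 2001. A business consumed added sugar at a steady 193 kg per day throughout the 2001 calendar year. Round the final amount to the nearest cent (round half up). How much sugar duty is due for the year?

€26,195.89

January 1 – January 17, 2001: 17 days × 193 kg/day = 3,281 kg at €0.41/kg → €1,345.21
January 18 – December 31, 2001: 348 days × 193 kg/day = 67,164 kg at €0.37/kg → €24,850.68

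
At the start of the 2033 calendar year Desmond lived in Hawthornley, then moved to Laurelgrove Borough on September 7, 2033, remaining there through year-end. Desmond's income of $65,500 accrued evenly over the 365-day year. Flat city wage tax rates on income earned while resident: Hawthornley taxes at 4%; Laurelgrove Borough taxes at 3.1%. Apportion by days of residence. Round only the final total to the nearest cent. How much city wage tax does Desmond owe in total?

$2,432.65

Hawthornley, January 1 – September 6, 2033: 249 days → $65,500 × 4% × 249/365 = $1,787.3425
Laurelgrove Borough, September 7 – December 31, 2033: 116 days → $65,500 × 3.1% × 116/365 = $645.3096
Total = $2,432.6521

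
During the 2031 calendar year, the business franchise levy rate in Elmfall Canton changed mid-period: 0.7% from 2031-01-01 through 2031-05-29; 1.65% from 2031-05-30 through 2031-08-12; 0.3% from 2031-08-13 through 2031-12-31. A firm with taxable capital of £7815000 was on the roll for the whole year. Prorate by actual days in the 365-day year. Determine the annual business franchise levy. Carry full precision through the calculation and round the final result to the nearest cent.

£57884.53

2031-01-01 to 2031-05-29: 149 days at 0.7% → £7815000 × 0.7% × 149/365 = £22331.6301
2031-05-30 to 2031-08-12: 75 days at 1.65% → £7815000 × 1.65% × 75/365 = £26496.0616
2031-08-13 to 2031-12-31: 141 days at 0.3% → £7815000 × 0.3% × 141/365 = £9056.8356
Total = £57884.5274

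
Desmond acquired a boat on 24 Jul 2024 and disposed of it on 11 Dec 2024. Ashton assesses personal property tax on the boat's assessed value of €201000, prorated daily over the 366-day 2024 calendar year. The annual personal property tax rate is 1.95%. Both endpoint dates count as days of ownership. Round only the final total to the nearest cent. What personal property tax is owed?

€1509.97

Days held (24 Jul – 11 Dec 2024): 141 out of 366
Tax = €201000 × 1.95% × 141/366 = €1509.9713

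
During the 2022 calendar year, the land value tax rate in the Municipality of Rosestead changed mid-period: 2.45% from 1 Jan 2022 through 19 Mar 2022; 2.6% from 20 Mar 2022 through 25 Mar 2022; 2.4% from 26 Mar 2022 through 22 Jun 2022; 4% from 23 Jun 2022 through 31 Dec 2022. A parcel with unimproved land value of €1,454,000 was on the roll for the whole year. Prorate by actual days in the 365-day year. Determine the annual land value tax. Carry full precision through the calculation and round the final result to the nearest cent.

€47,336.66

1 Jan – 19 Mar 2022: 78 days at 2.45% → €1,454,000 × 2.45% × 78/365 = €7,612.5863
20 Mar – 25 Mar 2022: 6 days at 2.6% → €1,454,000 × 2.6% × 6/365 = €621.4356
26 Mar – 22 Jun 2022: 89 days at 2.4% → €1,454,000 × 2.4% × 89/365 = €8,508.8877
23 Jun – 31 Dec 2022: 192 days at 4% → €1,454,000 × 4% × 192/365 = €30,593.7534
Total = €47,336.6630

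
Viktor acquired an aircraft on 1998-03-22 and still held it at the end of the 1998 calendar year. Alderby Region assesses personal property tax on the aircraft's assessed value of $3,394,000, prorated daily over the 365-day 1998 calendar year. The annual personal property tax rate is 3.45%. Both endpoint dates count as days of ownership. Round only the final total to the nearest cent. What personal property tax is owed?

$91,428.78

Days held (1998-03-22 to 1998-12-31): 285 out of 365
Tax = $3,394,000 × 3.45% × 285/365 = $91,428.7808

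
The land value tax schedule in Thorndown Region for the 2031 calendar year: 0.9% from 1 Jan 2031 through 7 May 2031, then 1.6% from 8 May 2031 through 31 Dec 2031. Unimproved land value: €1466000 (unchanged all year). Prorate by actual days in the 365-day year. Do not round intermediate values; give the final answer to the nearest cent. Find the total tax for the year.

1 Jan – 7 May 2031: 127 days at 0.9% → €1466000 × 0.9% × 127/365 = €4590.7890
8 May – 31 Dec 2031: 238 days at 1.6% → €1466000 × 1.6% × 238/365 = €15294.5973
Total = €19885.3863

€19885.39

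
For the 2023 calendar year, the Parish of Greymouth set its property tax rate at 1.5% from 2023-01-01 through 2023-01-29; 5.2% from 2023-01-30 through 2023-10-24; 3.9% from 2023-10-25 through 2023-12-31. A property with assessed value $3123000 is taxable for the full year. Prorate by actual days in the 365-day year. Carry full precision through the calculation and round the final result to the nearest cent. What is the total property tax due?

$145651.59

2023-01-01 to 2023-01-29: 29 days at 1.5% → $3123000 × 1.5% × 29/365 = $3721.9315
2023-01-30 to 2023-10-24: 268 days at 5.2% → $3123000 × 5.2% × 268/365 = $119238.7068
2023-10-25 to 2023-12-31: 68 days at 3.9% → $3123000 × 3.9% × 68/365 = $22690.9479
Total = $145651.5863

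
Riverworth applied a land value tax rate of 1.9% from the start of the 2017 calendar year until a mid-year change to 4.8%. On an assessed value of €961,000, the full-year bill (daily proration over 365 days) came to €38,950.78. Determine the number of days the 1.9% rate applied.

94 days

Let d = days at the first rate; then 365 − d days at the second rate.
€961,000 × [1.9%·d + 4.8%·(365−d)] / 365 = €38,950.78
Solving gives d = 94, so the new rate took effect on April 5, 2017.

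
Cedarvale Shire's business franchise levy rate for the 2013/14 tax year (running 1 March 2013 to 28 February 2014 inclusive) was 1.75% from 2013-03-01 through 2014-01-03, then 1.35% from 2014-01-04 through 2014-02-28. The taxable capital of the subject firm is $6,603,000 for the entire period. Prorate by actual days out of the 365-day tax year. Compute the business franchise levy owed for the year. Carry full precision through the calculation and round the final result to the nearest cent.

2013-03-01 to 2014-01-03: 309 days at 1.75% → $6,603,000 × 1.75% × 309/365 = $97,823.8973
2014-01-04 to 2014-02-28: 56 days at 1.35% → $6,603,000 × 1.35% × 56/365 = $13,676.3507
Total = $111,500.2479

$111,500.25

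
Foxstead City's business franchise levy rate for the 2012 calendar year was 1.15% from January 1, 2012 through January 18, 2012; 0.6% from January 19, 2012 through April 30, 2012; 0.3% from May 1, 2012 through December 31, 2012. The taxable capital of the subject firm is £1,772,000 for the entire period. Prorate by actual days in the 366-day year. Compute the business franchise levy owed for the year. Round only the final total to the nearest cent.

January 1 – January 18, 2012: 18 days at 1.15% → £1,772,000 × 1.15% × 18/366 = £1,002.1967
January 19 – April 30, 2012: 103 days at 0.6% → £1,772,000 × 0.6% × 103/366 = £2,992.0656
May 1 – December 31, 2012: 245 days at 0.3% → £1,772,000 × 0.3% × 245/366 = £3,558.5246
Total = £7,552.7869

£7,552.79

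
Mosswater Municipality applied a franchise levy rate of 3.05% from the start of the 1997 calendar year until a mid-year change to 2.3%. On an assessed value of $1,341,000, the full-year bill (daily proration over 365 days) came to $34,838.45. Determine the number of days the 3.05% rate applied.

145 days

Let d = days at the first rate; then 365 − d days at the second rate.
$1,341,000 × [3.05%·d + 2.3%·(365−d)] / 365 = $34,838.45
Solving gives d = 145, so the new rate took effect on May 26, 1997.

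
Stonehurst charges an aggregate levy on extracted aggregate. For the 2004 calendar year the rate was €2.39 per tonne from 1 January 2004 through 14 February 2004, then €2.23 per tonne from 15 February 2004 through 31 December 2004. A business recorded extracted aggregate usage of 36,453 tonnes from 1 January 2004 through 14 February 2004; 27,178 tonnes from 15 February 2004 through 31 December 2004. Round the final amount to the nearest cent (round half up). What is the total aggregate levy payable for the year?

1 January – 14 February 2004: 36,453 tonnes at €2.39/tonne → €87,122.67
15 February – 31 December 2004: 27,178 tonnes at €2.23/tonne → €60,606.94

€147,729.61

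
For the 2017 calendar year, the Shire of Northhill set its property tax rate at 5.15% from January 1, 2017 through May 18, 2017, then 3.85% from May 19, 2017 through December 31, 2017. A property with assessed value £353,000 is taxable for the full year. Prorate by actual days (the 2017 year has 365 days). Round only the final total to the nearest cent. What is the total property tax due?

£15,325.52

January 1 – May 18, 2017: 138 days at 5.15% → £353,000 × 5.15% × 138/365 = £6,873.3452
May 19 – December 31, 2017: 227 days at 3.85% → £353,000 × 3.85% × 227/365 = £8,452.1740
Total = £15,325.5192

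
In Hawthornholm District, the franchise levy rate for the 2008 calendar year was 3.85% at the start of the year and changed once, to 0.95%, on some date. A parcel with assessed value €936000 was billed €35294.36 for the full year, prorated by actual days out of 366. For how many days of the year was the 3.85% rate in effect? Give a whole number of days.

356 days

Let d = days at the first rate; then 366 − d days at the second rate.
€936000 × [3.85%·d + 0.95%·(366−d)] / 366 = €35294.36
Solving gives d = 356, so the new rate took effect on 22 December 2008.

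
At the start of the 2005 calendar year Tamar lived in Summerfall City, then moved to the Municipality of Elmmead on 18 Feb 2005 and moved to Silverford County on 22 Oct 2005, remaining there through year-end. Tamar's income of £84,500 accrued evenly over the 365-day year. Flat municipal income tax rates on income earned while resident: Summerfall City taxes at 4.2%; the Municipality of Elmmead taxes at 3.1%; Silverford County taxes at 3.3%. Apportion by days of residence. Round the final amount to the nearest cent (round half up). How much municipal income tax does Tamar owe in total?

Summerfall City, 1 Jan – 17 Feb 2005: 48 days → £84,500 × 4.2% × 48/365 = £466.7178
The Municipality of Elmmead, 18 Feb – 21 Oct 2005: 246 days → £84,500 × 3.1% × 246/365 = £1,765.4712
Silverford County, 22 Oct – 31 Dec 2005: 71 days → £84,500 × 3.3% × 71/365 = £542.4205
Total = £2,774.6096

£2,774.61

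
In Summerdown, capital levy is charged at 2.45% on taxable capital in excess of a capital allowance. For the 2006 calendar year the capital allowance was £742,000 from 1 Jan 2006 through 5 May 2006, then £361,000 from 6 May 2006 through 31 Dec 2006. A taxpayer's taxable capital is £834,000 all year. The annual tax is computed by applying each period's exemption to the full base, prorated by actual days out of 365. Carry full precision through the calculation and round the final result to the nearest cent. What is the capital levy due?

1 Jan – 5 May 2006: 125 days, exemption £742,000 → (£834,000 − £742,000) × 2.45% × 125/365 = £771.9178
6 May – 31 Dec 2006: 240 days, exemption £361,000 → (£834,000 − £361,000) × 2.45% × 240/365 = £7,619.8356
Total = £8,391.7534

£8,391.75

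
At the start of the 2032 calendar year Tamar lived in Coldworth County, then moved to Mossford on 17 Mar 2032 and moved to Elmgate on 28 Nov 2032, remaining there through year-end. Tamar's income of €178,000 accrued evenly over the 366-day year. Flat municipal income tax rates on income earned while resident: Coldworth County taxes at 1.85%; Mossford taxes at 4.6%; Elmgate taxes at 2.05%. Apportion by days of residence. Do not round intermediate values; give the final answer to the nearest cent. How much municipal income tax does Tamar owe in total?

€6,749.90

Coldworth County, 1 Jan – 16 Mar 2032: 76 days → €178,000 × 1.85% × 76/366 = €683.7923
Mossford, 17 Mar – 27 Nov 2032: 256 days → €178,000 × 4.6% × 256/366 = €5,727.1257
Elmgate, 28 Nov – 31 Dec 2032: 34 days → €178,000 × 2.05% × 34/366 = €338.9781
Total = €6,749.8962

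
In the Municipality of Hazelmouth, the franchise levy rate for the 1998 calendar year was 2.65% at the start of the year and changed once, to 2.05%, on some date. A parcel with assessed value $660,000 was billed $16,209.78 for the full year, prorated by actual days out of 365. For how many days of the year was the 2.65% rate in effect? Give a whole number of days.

247 days

Let d = days at the first rate; then 365 − d days at the second rate.
$660,000 × [2.65%·d + 2.05%·(365−d)] / 365 = $16,209.78
Solving gives d = 247, so the new rate took effect on 5 September 1998.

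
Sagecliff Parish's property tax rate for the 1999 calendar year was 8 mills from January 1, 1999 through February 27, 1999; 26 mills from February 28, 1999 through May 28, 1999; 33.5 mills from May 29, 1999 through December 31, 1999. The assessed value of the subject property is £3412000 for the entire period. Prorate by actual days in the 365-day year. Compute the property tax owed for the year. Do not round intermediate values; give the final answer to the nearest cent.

£94166.53

January 1 – February 27, 1999: 58 days at 8 mills → £3412000 × 0.8% × 58/365 = £4337.4466
February 28 – May 28, 1999: 90 days at 26 mills → £3412000 × 2.6% × 90/365 = £21874.1918
May 29 – December 31, 1999: 217 days at 33.5 mills → £3412000 × 3.35% × 217/365 = £67954.8877
Total = £94166.5260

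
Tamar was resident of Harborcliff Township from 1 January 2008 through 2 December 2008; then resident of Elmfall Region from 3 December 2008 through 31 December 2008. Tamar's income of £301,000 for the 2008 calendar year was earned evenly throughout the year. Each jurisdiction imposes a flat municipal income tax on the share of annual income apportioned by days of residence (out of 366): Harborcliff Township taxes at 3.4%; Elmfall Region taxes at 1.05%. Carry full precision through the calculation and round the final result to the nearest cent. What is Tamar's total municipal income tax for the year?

Harborcliff Township, 1 January – 2 December 2008: 337 days → £301,000 × 3.4% × 337/366 = £9,423.1093
Elmfall Region, 3 December – 31 December 2008: 29 days → £301,000 × 1.05% × 29/366 = £250.4221
Total = £9,673.5314

£9,673.53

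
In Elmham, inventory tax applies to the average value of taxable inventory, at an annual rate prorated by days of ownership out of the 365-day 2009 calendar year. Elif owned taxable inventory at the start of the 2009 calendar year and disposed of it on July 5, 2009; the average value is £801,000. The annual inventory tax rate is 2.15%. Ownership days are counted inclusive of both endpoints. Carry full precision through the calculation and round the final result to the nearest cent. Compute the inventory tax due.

Days held (January 1 – July 5, 2009): 186 out of 365
Tax = £801,000 × 2.15% × 186/365 = £8,775.8877

£8,775.89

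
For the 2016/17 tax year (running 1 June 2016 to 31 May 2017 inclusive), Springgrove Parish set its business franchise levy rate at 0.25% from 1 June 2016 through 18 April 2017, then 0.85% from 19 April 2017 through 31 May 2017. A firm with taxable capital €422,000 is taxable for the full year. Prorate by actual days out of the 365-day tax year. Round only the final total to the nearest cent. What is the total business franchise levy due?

€1,353.29

1 June 2016 – 18 April 2017: 322 days at 0.25% → €422,000 × 0.25% × 322/365 = €930.7123
19 April – 31 May 2017: 43 days at 0.85% → €422,000 × 0.85% × 43/365 = €422.5781
Total = €1,353.2904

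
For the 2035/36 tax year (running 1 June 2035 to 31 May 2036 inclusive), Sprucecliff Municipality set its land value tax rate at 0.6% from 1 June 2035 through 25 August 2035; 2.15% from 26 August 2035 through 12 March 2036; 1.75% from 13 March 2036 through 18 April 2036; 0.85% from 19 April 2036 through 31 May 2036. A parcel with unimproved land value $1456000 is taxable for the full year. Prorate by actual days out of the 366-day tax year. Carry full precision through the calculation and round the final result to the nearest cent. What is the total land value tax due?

$23188.59

1 June – 25 August 2035: 86 days at 0.6% → $1456000 × 0.6% × 86/366 = $2052.7213
26 August 2035 – 12 March 2036: 200 days at 2.15% → $1456000 × 2.15% × 200/366 = $17106.0109
13 March – 18 April 2036: 37 days at 1.75% → $1456000 × 1.75% × 37/366 = $2575.8470
19 April – 31 May 2036: 43 days at 0.85% → $1456000 × 0.85% × 43/366 = $1454.0109
Total = $23188.5902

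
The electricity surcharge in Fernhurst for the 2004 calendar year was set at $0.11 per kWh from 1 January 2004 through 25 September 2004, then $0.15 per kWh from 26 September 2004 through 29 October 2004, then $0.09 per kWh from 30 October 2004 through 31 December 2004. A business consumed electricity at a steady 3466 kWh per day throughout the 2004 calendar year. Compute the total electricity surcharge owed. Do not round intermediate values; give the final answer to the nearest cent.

$139887.76

1 January – 25 September 2004: 269 days × 3466 kWh/day = 932,354 kWh at $0.11/kWh → $102558.94
26 September – 29 October 2004: 34 days × 3466 kWh/day = 117,844 kWh at $0.15/kWh → $17676.60
30 October – 31 December 2004: 63 days × 3466 kWh/day = 218,358 kWh at $0.09/kWh → $19652.22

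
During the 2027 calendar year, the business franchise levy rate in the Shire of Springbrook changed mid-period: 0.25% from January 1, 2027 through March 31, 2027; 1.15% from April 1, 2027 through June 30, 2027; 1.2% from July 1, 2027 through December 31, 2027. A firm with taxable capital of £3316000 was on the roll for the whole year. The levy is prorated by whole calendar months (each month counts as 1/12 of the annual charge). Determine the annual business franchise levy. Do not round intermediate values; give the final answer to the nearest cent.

January 1 – March 31, 2027: 3 months at 0.25% → £3316000 × 0.25% × 3/12 = £2072.5000
April 1 – June 30, 2027: 3 months at 1.15% → £3316000 × 1.15% × 3/12 = £9533.5000
July 1 – December 31, 2027: 6 months at 1.2% → £3316000 × 1.2% × 6/12 = £19896.0000
Total = £31502.0000

£31502.00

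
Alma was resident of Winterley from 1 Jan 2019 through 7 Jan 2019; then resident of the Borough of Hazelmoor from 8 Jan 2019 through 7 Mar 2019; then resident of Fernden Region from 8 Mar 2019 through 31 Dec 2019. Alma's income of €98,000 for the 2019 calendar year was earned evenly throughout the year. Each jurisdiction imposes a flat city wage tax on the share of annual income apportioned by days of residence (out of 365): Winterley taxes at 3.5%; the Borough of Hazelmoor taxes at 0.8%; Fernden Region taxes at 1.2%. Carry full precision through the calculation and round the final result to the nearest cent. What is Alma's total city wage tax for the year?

€1,155.86

Winterley, 1 Jan – 7 Jan 2019: 7 days → €98,000 × 3.5% × 7/365 = €65.7808
The Borough of Hazelmoor, 8 Jan – 7 Mar 2019: 59 days → €98,000 × 0.8% × 59/365 = €126.7288
Fernden Region, 8 Mar – 31 Dec 2019: 299 days → €98,000 × 1.2% × 299/365 = €963.3534
Total = €1,155.8630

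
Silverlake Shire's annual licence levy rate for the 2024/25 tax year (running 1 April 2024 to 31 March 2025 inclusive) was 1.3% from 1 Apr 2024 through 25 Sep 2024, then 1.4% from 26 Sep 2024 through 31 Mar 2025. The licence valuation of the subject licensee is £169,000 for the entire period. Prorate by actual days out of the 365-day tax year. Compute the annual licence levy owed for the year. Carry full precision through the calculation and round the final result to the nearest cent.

£2,283.58

1 Apr – 25 Sep 2024: 178 days at 1.3% → £169,000 × 1.3% × 178/365 = £1,071.4137
26 Sep 2024 – 31 Mar 2025: 187 days at 1.4% → £169,000 × 1.4% × 187/365 = £1,212.1699
Total = £2,283.5836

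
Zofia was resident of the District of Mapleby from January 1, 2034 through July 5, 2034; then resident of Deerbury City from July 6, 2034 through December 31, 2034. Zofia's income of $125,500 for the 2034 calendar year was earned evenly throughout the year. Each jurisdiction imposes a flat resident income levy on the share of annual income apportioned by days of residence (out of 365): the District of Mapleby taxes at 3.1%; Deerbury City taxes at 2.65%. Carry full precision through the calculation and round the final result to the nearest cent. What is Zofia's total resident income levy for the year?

$3,613.54

The District of Mapleby, January 1 – July 5, 2034: 186 days → $125,500 × 3.1% × 186/365 = $1,982.5562
Deerbury City, July 6 – December 31, 2034: 179 days → $125,500 × 2.65% × 179/365 = $1,630.9842
Total = $3,613.5404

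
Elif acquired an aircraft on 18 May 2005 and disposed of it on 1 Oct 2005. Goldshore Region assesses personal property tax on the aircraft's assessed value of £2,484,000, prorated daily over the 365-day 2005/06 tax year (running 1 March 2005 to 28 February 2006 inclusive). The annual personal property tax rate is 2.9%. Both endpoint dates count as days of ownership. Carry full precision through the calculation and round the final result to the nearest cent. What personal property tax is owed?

£27,038.17

Days held (18 May – 1 Oct 2005): 137 out of 365
Tax = £2,484,000 × 2.9% × 137/365 = £27,038.1699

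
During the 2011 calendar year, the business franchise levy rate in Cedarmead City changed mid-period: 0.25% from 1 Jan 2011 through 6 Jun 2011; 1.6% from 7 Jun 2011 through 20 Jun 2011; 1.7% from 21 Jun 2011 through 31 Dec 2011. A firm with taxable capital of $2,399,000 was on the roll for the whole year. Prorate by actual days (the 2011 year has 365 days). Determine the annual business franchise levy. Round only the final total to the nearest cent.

1 Jan – 6 Jun 2011: 157 days at 0.25% → $2,399,000 × 0.25% × 157/365 = $2,579.7466
7 Jun – 20 Jun 2011: 14 days at 1.6% → $2,399,000 × 1.6% × 14/365 = $1,472.2630
21 Jun – 31 Dec 2011: 194 days at 1.7% → $2,399,000 × 1.7% × 194/365 = $21,676.4438
Total = $25,728.4534

$25,728.45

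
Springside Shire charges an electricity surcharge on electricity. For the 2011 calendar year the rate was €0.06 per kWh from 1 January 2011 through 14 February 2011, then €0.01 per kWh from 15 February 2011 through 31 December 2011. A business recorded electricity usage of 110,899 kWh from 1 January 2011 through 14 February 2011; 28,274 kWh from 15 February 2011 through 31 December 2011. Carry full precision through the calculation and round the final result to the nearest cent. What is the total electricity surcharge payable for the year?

€6,936.68

1 January – 14 February 2011: 110,899 kWh at €0.06/kWh → €6,653.94
15 February – 31 December 2011: 28,274 kWh at €0.01/kWh → €282.74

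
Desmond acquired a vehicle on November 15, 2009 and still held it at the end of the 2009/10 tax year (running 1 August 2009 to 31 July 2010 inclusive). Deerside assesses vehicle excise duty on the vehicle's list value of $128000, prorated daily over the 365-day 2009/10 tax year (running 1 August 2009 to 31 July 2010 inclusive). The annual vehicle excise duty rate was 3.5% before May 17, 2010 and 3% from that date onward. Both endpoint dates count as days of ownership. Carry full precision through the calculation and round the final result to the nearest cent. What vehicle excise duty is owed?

November 15, 2009 – May 16, 2010: 183 days at 3.5% → $128000 × 3.5% × 183/365 = $2246.1370
May 17 – July 31, 2010: 76 days at 3% → $128000 × 3% × 76/365 = $799.5616
Total = $3045.6986

$3045.70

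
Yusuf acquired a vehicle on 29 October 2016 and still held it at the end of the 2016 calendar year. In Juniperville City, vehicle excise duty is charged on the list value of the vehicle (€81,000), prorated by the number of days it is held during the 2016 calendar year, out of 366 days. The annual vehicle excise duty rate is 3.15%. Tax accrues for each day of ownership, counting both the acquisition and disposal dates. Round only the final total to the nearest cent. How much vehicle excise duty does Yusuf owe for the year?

Days held (29 October – 31 December 2016): 64 out of 366
Tax = €81,000 × 3.15% × 64/366 = €446.1639

€446.16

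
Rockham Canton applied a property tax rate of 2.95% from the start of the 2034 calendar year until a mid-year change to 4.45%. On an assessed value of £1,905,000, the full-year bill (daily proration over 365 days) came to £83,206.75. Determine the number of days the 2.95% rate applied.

20 days

Let d = days at the first rate; then 365 − d days at the second rate.
£1,905,000 × [2.95%·d + 4.45%·(365−d)] / 365 = £83,206.75
Solving gives d = 20, so the new rate took effect on 21 Jan 2034.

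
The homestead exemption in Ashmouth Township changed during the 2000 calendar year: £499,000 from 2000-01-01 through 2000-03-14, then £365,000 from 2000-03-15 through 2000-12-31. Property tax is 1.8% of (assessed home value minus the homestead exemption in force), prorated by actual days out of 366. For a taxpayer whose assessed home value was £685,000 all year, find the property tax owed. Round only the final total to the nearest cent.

2000-01-01 to 2000-03-14: 74 days, exemption £499,000 → (£685,000 − £499,000) × 1.8% × 74/366 = £676.9180
2000-03-15 to 2000-12-31: 292 days, exemption £365,000 → (£685,000 − £365,000) × 1.8% × 292/366 = £4,595.4098
Total = £5,272.3279

£5,272.33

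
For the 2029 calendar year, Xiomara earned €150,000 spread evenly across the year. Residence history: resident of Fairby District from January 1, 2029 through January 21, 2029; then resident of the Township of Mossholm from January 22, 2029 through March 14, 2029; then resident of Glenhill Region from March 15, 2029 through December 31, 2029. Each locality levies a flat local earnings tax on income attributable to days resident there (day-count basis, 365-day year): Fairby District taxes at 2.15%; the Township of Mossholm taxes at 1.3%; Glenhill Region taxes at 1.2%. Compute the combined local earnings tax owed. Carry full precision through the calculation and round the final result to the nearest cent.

Fairby District, January 1 – January 21, 2029: 21 days → €150,000 × 2.15% × 21/365 = €185.5479
The Township of Mossholm, January 22 – March 14, 2029: 52 days → €150,000 × 1.3% × 52/365 = €277.8082
Glenhill Region, March 15 – December 31, 2029: 292 days → €150,000 × 1.2% × 292/365 = €1,440.0000
Total = €1,903.3562

€1,903.36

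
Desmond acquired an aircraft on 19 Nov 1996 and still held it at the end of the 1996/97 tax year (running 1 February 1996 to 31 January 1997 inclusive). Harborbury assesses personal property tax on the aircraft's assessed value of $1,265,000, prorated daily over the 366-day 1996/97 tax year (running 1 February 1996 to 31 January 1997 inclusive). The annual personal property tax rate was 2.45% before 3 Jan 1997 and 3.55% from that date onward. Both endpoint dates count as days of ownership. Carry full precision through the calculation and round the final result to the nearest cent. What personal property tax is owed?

$7,368.80

19 Nov 1996 – 2 Jan 1997: 45 days at 2.45% → $1,265,000 × 2.45% × 45/366 = $3,810.5533
3 Jan – 31 Jan 1997: 29 days at 3.55% → $1,265,000 × 3.55% × 29/366 = $3,558.2445
Total = $7,368.7978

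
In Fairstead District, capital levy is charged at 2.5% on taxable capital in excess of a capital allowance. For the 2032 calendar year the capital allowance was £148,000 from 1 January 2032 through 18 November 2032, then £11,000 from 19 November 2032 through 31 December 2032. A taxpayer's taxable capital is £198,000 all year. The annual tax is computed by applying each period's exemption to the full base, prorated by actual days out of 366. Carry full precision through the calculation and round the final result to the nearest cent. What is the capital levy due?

£1,652.39

1 January – 18 November 2032: 323 days, exemption £148,000 → (£198,000 − £148,000) × 2.5% × 323/366 = £1,103.1421
19 November – 31 December 2032: 43 days, exemption £11,000 → (£198,000 − £11,000) × 2.5% × 43/366 = £549.2486
Total = £1,652.3907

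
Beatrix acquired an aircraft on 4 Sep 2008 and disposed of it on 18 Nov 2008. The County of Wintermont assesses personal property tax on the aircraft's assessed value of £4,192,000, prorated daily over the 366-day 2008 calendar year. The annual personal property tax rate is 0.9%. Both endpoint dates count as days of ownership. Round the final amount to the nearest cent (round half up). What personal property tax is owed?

Days held (4 Sep – 18 Nov 2008): 76 out of 366
Tax = £4,192,000 × 0.9% × 76/366 = £7,834.2295

£7,834.23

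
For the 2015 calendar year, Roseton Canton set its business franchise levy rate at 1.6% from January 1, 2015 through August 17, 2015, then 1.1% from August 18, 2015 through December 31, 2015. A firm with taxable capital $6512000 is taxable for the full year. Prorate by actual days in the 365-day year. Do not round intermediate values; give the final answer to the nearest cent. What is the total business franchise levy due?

January 1 – August 17, 2015: 229 days at 1.6% → $6512000 × 1.6% × 229/365 = $65369.7753
August 18 – December 31, 2015: 136 days at 1.1% → $6512000 × 1.1% × 136/365 = $26690.2795
Total = $92060.0548

$92060.05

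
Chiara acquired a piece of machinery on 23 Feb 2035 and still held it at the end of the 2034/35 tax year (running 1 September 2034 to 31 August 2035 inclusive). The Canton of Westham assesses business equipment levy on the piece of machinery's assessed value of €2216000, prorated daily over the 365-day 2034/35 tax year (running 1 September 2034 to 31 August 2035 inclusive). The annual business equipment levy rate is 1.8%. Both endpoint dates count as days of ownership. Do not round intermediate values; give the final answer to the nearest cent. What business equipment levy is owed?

Days held (23 Feb – 31 Aug 2035): 190 out of 365
Tax = €2216000 × 1.8% × 190/365 = €20763.6164

€20763.62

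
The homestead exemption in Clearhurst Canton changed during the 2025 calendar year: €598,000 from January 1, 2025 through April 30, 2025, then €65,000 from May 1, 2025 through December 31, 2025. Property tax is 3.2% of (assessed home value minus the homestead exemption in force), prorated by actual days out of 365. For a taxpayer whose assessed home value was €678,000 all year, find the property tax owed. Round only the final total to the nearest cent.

January 1 – April 30, 2025: 120 days, exemption €598,000 → (€678,000 − €598,000) × 3.2% × 120/365 = €841.6438
May 1 – December 31, 2025: 245 days, exemption €65,000 → (€678,000 − €65,000) × 3.2% × 245/365 = €13,166.9041
Total = €14,008.5479

€14,008.55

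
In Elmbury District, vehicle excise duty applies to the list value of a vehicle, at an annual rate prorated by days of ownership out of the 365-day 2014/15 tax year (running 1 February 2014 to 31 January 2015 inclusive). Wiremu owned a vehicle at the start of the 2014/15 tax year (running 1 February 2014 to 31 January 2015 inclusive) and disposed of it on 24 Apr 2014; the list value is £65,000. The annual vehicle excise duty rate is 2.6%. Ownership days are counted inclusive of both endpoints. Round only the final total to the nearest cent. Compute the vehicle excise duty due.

£384.30

Days held (1 Feb – 24 Apr 2014): 83 out of 365
Tax = £65,000 × 2.6% × 83/365 = £384.3014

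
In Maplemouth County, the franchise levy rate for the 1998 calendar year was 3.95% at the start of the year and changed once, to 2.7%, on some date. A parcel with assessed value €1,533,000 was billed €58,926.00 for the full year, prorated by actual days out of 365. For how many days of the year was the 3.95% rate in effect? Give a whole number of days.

Let d = days at the first rate; then 365 − d days at the second rate.
€1,533,000 × [3.95%·d + 2.7%·(365−d)] / 365 = €58,926.00
Solving gives d = 334, so the new rate took effect on 1 Dec 1998.

334 days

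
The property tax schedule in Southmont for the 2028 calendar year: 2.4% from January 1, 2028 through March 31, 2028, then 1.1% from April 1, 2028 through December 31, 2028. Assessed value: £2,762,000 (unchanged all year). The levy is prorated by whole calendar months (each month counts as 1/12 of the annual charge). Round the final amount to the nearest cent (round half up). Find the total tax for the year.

£39,358.50

January 1 – March 31, 2028: 3 months at 2.4% → £2,762,000 × 2.4% × 3/12 = £16,572.0000
April 1 – December 31, 2028: 9 months at 1.1% → £2,762,000 × 1.1% × 9/12 = £22,786.5000
Total = £39,358.5000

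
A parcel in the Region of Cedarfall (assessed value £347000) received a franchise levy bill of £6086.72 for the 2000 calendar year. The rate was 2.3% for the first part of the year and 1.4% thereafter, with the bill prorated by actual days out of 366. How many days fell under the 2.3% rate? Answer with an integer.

Let d = days at the first rate; then 366 − d days at the second rate.
£347000 × [2.3%·d + 1.4%·(366−d)] / 366 = £6086.72
Solving gives d = 144, so the new rate took effect on May 24, 2000.

144 days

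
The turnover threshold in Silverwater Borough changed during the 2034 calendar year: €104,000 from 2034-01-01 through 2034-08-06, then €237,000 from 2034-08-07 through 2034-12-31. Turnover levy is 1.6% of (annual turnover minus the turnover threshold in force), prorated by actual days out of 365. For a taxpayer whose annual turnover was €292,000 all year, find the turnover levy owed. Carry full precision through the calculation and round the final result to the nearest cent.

2034-01-01 to 2034-08-06: 218 days, exemption €104,000 → (€292,000 − €104,000) × 1.6% × 218/365 = €1,796.5589
2034-08-07 to 2034-12-31: 147 days, exemption €237,000 → (€292,000 − €237,000) × 1.6% × 147/365 = €354.4110
Total = €2,150.9699

€2,150.97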